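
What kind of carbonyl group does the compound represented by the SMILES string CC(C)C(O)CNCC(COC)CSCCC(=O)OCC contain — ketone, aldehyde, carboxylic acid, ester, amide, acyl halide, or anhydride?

The carbonyl is in the CH2COOCH2 segment: –C(=O)–O–C with C on the carbonyl side → ester.

ester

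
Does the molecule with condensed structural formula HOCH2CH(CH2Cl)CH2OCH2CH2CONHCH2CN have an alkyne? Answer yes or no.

Reading the structure from left to right:
  HOCH2: HO– on an sp³ carbon → alcohol.
  CH(CH2Cl): pendant –CH2X: halogen on sp³ carbon → alkyl halide.
  CH2OCH2: C–O–C with sp³ carbons on both sides and no adjacent C=O → ether.
  CH2CONHCH2: –C(=O)–N– linkage → amide (the N is not an amine).
  CN: –C≡N: carbon triple-bonded to nitrogen → nitrile.
In CN, the triple bond is C≡N, not C≡C, so it is a nitrile.
The groups actually present are: alcohol, alkyl halide, amide, ether, nitrile.

no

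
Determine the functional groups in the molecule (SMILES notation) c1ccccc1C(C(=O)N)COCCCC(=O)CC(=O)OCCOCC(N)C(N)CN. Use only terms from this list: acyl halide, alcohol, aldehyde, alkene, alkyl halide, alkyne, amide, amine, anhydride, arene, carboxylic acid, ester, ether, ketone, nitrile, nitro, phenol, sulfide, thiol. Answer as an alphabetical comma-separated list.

amide, amine, arene, ester, ether, ketone

C6H5– phenyl ring → arene.
pendant –CONH2: carbonyl C bonded to C and N → amide.
C–O–C with sp³ carbons on both sides and no adjacent C=O → ether.
–C(=O)– with carbon on both sides → ketone.
–C(=O)–O–C with C on the carbonyl side → ester.
C–O–C with sp³ carbons on both sides and no adjacent C=O → ether.
–NH2 on an sp³ carbon with no adjacent C=O → amine.
–NH2 on an sp³ carbon with no adjacent C=O → amine.
–NH2 on an sp³ carbon with no adjacent C=O → amine.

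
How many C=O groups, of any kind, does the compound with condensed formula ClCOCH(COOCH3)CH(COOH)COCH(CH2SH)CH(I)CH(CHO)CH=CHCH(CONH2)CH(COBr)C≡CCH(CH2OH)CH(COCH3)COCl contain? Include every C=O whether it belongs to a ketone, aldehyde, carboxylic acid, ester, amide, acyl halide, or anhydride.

ClCO: acyl halide, 1 C=O (running total 1).
CH(COOCH3): ester, 1 C=O (running total 2).
CH(COOH): carboxylic acid, 1 C=O (running total 3).
CO: ketone, 1 C=O (running total 4).
CH(CHO): aldehyde, 1 C=O (running total 5).
CH(CONH2): amide, 1 C=O (running total 6).
CH(COBr): acyl halide, 1 C=O (running total 7).
CH(COCH3): ketone, 1 C=O (running total 8).
COCl: acyl halide, 1 C=O (running total 9).

9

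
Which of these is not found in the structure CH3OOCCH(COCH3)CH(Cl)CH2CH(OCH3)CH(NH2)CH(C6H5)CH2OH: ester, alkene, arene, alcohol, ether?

ester: present (CH3OOC — CH3O–C(=O)–: carbonyl C bonded to C and to –OCH3 → ester (not ketone + ether)).
ether: present (CH(OCH3) — pendant –OCH3: C–O–C with sp³ C, no adjacent C=O → ether).
arene: present (CH(C6H5) — pendant –C6H5: benzene ring → arene).
alcohol: present (CH2OH — –OH on an sp³ carbon → alcohol).
alkene: absent. In CH(C6H5), the C=C units are part of an aromatic ring, which is an arene, not an isolated alkene.

alkene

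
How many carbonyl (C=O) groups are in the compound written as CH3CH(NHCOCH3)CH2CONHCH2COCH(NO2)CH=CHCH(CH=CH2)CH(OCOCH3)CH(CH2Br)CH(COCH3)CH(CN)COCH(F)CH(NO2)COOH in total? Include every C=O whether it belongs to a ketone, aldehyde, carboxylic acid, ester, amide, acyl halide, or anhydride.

7

CH(NHCOCH3): amide, 1 C=O (running total 1).
CH2CONHCH2: amide, 1 C=O (running total 2).
CO: ketone, 1 C=O (running total 3).
CH(OCOCH3): ester, 1 C=O (running total 4).
CH(COCH3): ketone, 1 C=O (running total 5).
CO: ketone, 1 C=O (running total 6).
COOH: carboxylic acid, 1 C=O (running total 7).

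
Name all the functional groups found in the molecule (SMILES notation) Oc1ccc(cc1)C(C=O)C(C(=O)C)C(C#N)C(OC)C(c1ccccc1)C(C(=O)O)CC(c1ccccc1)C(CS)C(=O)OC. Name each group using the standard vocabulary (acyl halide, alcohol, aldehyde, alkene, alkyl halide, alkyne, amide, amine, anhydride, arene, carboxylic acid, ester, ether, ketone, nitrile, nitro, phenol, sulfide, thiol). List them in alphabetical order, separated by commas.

aldehyde, arene, carboxylic acid, ester, ether, ketone, nitrile, phenol, thiol

–OH attached directly to an aromatic ring → phenol (not alcohol); the ring itself is an arene.
pendant –CHO: carbonyl C bonded to C and H → aldehyde.
pendant –COCH3: carbonyl C bonded to two carbons → ketone.
pendant –C≡N: nitrile.
pendant –OCH3: C–O–C with sp³ C, no adjacent C=O → ether.
pendant –C6H5: benzene ring → arene.
pendant –COOH: carbonyl C bonded to C and –OH → carboxylic acid.
pendant –C6H5: benzene ring → arene.
pendant –CH2SH → thiol.
–C(=O)OCH3: carbonyl C bonded to C and to –OCH3 → ester (not ketone + ether).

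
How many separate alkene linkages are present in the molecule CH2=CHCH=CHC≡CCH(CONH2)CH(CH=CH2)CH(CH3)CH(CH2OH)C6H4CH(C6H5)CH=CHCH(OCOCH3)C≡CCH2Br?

4

C=C double bond → alkene.
C=C double bond → alkene.
C≡C triple bond → alkyne.
pendant –CONH2: carbonyl C bonded to C and N → amide.
pendant –CH=CH2: C=C double bond → alkene.
pendant –CH2OH on an sp³ backbone C → alcohol.
para-disubstituted benzene ring → arene.
pendant –C6H5: benzene ring → arene.
C=C double bond → alkene.
pendant –OC(=O)CH3: an acyloxy group → ester.
C≡C triple bond → alkyne.
halogen on an sp³ carbon → alkyl halide.
Alkene appears at: CH2=CH, CH=CH, CH(CH=CH2), CH=CH → 4.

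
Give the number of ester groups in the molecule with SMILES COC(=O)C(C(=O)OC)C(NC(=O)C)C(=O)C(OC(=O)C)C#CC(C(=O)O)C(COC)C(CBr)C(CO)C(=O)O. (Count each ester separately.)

3

Working along the chain:
  CH3OOC: CH3O–C(=O)–: carbonyl C bonded to C and to –OCH3 → ester (not ketone + ether).
  CH(COOCH3): pendant –COOCH3: carbonyl C bonded to C and –OCH3 → ester.
  CH(NHCOCH3): pendant –NHC(=O)CH3: N bonded to a carbonyl → amide (not amine).
  CO: –C(=O)– with carbon on both sides → ketone.
  CH(OCOCH3): pendant –OC(=O)CH3: an acyloxy group → ester.
  C≡C: C≡C triple bond → alkyne.
  CH(COOH): pendant –COOH: carbonyl C bonded to C and –OH → carboxylic acid.
  CH(CH2OCH3): pendant –CH2OCH3: C–O–C linkage → ether.
  CH(CH2Br): pendant –CH2X: halogen on sp³ carbon → alkyl halide.
  CH(CH2OH): pendant –CH2OH on an sp³ backbone C → alcohol.
  COOH: –COOH: carbonyl C bonded to –OH and C → carboxylic acid (the –OH is not a separate alcohol).
Ester appears at: CH3OOC, CH(COOCH3), CH(OCOCH3) → 3.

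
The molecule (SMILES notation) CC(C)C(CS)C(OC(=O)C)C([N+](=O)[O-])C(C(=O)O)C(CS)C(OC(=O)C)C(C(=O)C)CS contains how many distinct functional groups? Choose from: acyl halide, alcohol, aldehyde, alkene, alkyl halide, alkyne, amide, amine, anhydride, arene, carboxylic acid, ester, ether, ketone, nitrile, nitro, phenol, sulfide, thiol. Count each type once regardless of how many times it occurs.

Working along the chain:
  CH(CH2SH): pendant –CH2SH → thiol.
  CH(OCOCH3): pendant –OC(=O)CH3: an acyloxy group → ester.
  CH(NO2): –NO2 on an sp³ carbon → nitro (the N=O is not a carbonyl).
  CH(COOH): pendant –COOH: carbonyl C bonded to C and –OH → carboxylic acid.
  CH(CH2SH): pendant –CH2SH → thiol.
  CH(OCOCH3): pendant –OC(=O)CH3: an acyloxy group → ester.
  CH(COCH3): pendant –COCH3: carbonyl C bonded to two carbons → ketone.
  CH2SH: –SH on an sp³ carbon → thiol.
Distinct types present: carboxylic acid, ester, ketone, nitro, thiol.

5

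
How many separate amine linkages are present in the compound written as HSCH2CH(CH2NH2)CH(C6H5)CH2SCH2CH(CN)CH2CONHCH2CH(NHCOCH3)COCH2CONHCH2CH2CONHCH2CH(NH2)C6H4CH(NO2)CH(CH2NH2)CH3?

3

Taking each segment in turn:
  HSCH2: –SH on an sp³ carbon → thiol.
  CH(CH2NH2): pendant –CH2NH2: N on sp³ C, no adjacent C=O → amine.
  CH(C6H5): pendant –C6H5: benzene ring → arene.
  CH2SCH2: C–S–C linkage → sulfide (thioether).
  CH(CN): pendant –C≡N: nitrile.
  CH2CONHCH2: –C(=O)–N– linkage → amide (the N is not an amine).
  CH(NHCOCH3): pendant –NHC(=O)CH3: N bonded to a carbonyl → amide (not amine).
  CO: –C(=O)– with carbon on both sides → ketone.
  CH2CONHCH2: –C(=O)–N– linkage → amide (the N is not an amine).
  CH2CONHCH2: –C(=O)–N– linkage → amide (the N is not an amine).
  CH(NH2): –NH2 on an sp³ carbon with no adjacent C=O → amine.
  C6H4: para-disubstituted benzene ring → arene.
  CH(NO2): –NO2 on an sp³ carbon → nitro (the N=O is not a carbonyl).
  CH(CH2NH2): pendant –CH2NH2: N on sp³ C, no adjacent C=O → amine.
Amine appears at: CH(CH2NH2), CH(NH2), CH(CH2NH2) → 3.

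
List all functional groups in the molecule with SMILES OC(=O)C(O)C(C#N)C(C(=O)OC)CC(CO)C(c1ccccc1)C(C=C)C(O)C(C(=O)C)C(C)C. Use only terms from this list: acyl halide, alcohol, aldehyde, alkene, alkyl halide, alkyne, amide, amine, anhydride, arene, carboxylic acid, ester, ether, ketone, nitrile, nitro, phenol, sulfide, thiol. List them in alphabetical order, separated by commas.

Reading the structure from left to right:
  HOOC: –COOH: carbonyl C bonded to –OH and C → carboxylic acid (the –OH is not a separate alcohol).
  CH(OH): –OH on an sp³ carbon → alcohol (secondary).
  CH(CN): pendant –C≡N: nitrile.
  CH(COOCH3): pendant –COOCH3: carbonyl C bonded to C and –OCH3 → ester.
  CH(CH2OH): pendant –CH2OH on an sp³ backbone C → alcohol.
  CH(C6H5): pendant –C6H5: benzene ring → arene.
  CH(CH=CH2): pendant –CH=CH2: C=C double bond → alkene.
  CH(OH): –OH on an sp³ carbon → alcohol (secondary).
  CH(COCH3): pendant –COCH3: carbonyl C bonded to two carbons → ketone.

alcohol, alkene, arene, carboxylic acid, ester, ketone, nitrile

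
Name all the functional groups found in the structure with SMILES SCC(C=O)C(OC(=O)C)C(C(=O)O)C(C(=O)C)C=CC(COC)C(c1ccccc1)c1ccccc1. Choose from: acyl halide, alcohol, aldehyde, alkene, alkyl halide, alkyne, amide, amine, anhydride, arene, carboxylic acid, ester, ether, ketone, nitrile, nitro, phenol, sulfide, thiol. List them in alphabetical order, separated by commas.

aldehyde, alkene, arene, carboxylic acid, ester, ether, ketone, thiol

–SH on an sp³ carbon → thiol.
pendant –CHO: carbonyl C bonded to C and H → aldehyde.
pendant –OC(=O)CH3: an acyloxy group → ester.
pendant –COOH: carbonyl C bonded to C and –OH → carboxylic acid.
pendant –COCH3: carbonyl C bonded to two carbons → ketone.
C=C double bond → alkene.
pendant –CH2OCH3: C–O–C linkage → ether.
pendant –C6H5: benzene ring → arene.
–C6H5 phenyl ring → arene.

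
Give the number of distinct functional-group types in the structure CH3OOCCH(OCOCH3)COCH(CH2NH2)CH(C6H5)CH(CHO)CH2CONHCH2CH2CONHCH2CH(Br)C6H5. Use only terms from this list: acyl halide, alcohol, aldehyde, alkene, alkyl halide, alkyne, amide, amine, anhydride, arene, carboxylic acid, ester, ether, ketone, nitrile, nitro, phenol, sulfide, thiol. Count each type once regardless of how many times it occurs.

Taking each segment in turn:
  CH3OOC: CH3O–C(=O)–: carbonyl C bonded to C and to –OCH3 → ester (not ketone + ether).
  CH(OCOCH3): pendant –OC(=O)CH3: an acyloxy group → ester.
  CO: –C(=O)– with carbon on both sides → ketone.
  CH(CH2NH2): pendant –CH2NH2: N on sp³ C, no adjacent C=O → amine.
  CH(C6H5): pendant –C6H5: benzene ring → arene.
  CH(CHO): pendant –CHO: carbonyl C bonded to C and H → aldehyde.
  CH2CONHCH2: –C(=O)–N– linkage → amide (the N is not an amine).
  CH2CONHCH2: –C(=O)–N– linkage → amide (the N is not an amine).
  CH(Br): halogen on an sp³ carbon → alkyl halide.
  C6H5: –C6H5 phenyl ring → arene.
Distinct types present: aldehyde, alkyl halide, amide, amine, arene, ester, ketone.

7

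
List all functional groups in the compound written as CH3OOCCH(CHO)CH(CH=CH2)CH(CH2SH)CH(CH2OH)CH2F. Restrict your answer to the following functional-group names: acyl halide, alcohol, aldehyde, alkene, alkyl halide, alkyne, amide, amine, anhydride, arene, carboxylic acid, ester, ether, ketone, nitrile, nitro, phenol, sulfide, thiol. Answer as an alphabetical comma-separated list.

alcohol, aldehyde, alkene, alkyl halide, ester, thiol

CH3O–C(=O)–: carbonyl C bonded to C and to –OCH3 → ester (not ketone + ether).
pendant –CHO: carbonyl C bonded to C and H → aldehyde.
pendant –CH=CH2: C=C double bond → alkene.
pendant –CH2SH → thiol.
pendant –CH2OH on an sp³ backbone C → alcohol.
halogen on an sp³ carbon → alkyl halide.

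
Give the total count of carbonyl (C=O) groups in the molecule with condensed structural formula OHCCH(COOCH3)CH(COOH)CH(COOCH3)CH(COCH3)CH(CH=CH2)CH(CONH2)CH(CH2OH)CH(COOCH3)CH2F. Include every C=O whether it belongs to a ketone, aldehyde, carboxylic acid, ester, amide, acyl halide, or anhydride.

OHC: aldehyde, 1 C=O (running total 1).
CH(COOCH3): ester, 1 C=O (running total 2).
CH(COOH): carboxylic acid, 1 C=O (running total 3).
CH(COOCH3): ester, 1 C=O (running total 4).
CH(COCH3): ketone, 1 C=O (running total 5).
CH(CONH2): amide, 1 C=O (running total 6).
CH(COOCH3): ester, 1 C=O (running total 7).

7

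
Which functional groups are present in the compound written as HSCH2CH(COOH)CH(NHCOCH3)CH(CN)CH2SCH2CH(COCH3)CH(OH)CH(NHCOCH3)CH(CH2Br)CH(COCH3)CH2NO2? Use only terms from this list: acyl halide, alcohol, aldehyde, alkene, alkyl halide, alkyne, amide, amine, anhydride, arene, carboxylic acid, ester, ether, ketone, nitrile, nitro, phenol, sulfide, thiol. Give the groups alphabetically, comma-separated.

alcohol, alkyl halide, amide, carboxylic acid, ketone, nitrile, nitro, sulfide, thiol

Reading the structure from left to right:
  HSCH2: –SH on an sp³ carbon → thiol.
  CH(COOH): pendant –COOH: carbonyl C bonded to C and –OH → carboxylic acid.
  CH(NHCOCH3): pendant –NHC(=O)CH3: N bonded to a carbonyl → amide (not amine).
  CH(CN): pendant –C≡N: nitrile.
  CH2SCH2: C–S–C linkage → sulfide (thioether).
  CH(COCH3): pendant –COCH3: carbonyl C bonded to two carbons → ketone.
  CH(OH): –OH on an sp³ carbon → alcohol (secondary).
  CH(NHCOCH3): pendant –NHC(=O)CH3: N bonded to a carbonyl → amide (not amine).
  CH(CH2Br): pendant –CH2X: halogen on sp³ carbon → alkyl halide.
  CH(COCH3): pendant –COCH3: carbonyl C bonded to two carbons → ketone.
  CH2NO2: –NO2 on carbon → nitro group.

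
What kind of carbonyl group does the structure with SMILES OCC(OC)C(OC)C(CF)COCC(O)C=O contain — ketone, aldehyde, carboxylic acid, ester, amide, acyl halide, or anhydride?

aldehyde

The carbonyl is in the CHO segment: terminal –CHO: carbonyl C bonded to H and C → aldehyde.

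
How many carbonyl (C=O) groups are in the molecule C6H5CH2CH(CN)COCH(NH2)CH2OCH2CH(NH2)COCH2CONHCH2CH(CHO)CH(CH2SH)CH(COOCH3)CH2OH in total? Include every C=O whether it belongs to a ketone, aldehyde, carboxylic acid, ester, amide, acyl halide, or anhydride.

5

CO: ketone, 1 C=O (running total 1).
CO: ketone, 1 C=O (running total 2).
CH2CONHCH2: amide, 1 C=O (running total 3).
CH(CHO): aldehyde, 1 C=O (running total 4).
CH(COOCH3): ester, 1 C=O (running total 5).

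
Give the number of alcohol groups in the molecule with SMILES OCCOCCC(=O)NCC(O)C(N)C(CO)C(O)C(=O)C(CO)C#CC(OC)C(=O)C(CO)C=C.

HO– on an sp³ carbon → alcohol.
C–O–C with sp³ carbons on both sides and no adjacent C=O → ether.
–C(=O)–N– linkage → amide (the N is not an amine).
–OH on an sp³ carbon → alcohol (secondary).
–NH2 on an sp³ carbon with no adjacent C=O → amine.
pendant –CH2OH on an sp³ backbone C → alcohol.
–OH on an sp³ carbon → alcohol (secondary).
–C(=O)– with carbon on both sides → ketone.
pendant –CH2OH on an sp³ backbone C → alcohol.
C≡C triple bond → alkyne.
pendant –OCH3: C–O–C with sp³ C, no adjacent C=O → ether.
–C(=O)– with carbon on both sides → ketone.
pendant –CH2OH on an sp³ backbone C → alcohol.
C=C double bond → alkene.
Alcohol appears at: HOCH2, CH(OH), CH(CH2OH), CH(OH), CH(CH2OH), CH(CH2OH) → 6.

6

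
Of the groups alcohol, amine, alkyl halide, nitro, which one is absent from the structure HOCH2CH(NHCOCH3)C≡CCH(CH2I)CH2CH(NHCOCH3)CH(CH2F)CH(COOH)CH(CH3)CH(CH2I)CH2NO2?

amine

alkyl halide: present (CH(CH2I) — pendant –CH2X: halogen on sp³ carbon → alkyl halide).
nitro: present (CH2NO2 — –NO2 on carbon → nitro group).
alcohol: present (HOCH2 — HO– on an sp³ carbon → alcohol).
amine: absent. In CH(NHCOCH3), the nitrogen is bonded directly to a carbonyl carbon, making it part of an amide, not a free amine.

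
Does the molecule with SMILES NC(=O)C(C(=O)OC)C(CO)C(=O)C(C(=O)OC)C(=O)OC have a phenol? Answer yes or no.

–C(=O)NH2: carbonyl C bonded to C and to N → amide (the N is not a separate amine).
pendant –COOCH3: carbonyl C bonded to C and –OCH3 → ester.
pendant –CH2OH on an sp³ backbone C → alcohol.
–C(=O)– with carbon on both sides → ketone.
pendant –COOCH3: carbonyl C bonded to C and –OCH3 → ester.
–C(=O)OCH3: carbonyl C bonded to C and to –OCH3 → ester (not ketone + ether).
In CH(CH2OH), the –OH is on an sp³ carbon, not on an aromatic ring, so it is an alcohol.
The groups actually present are: alcohol, amide, ester, ketone.

no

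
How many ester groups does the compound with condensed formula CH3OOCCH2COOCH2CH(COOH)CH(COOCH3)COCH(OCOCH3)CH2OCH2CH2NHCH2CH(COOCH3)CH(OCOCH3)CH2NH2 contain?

6

CH3O–C(=O)–: carbonyl C bonded to C and to –OCH3 → ester (not ketone + ether).
–C(=O)–O–C with C on the carbonyl side → ester.
pendant –COOH: carbonyl C bonded to C and –OH → carboxylic acid.
pendant –COOCH3: carbonyl C bonded to C and –OCH3 → ester.
–C(=O)– with carbon on both sides → ketone.
pendant –OC(=O)CH3: an acyloxy group → ester.
C–O–C with sp³ carbons on both sides and no adjacent C=O → ether.
C–N–C with sp³ carbons and no adjacent C=O → amine (secondary).
pendant –COOCH3: carbonyl C bonded to C and –OCH3 → ester.
pendant –OC(=O)CH3: an acyloxy group → ester.
–NH2 on an sp³ carbon with no adjacent C=O → amine.
Ester appears at: CH3OOC, CH2COOCH2, CH(COOCH3), CH(OCOCH3), CH(COOCH3), CH(OCOCH3) → 6.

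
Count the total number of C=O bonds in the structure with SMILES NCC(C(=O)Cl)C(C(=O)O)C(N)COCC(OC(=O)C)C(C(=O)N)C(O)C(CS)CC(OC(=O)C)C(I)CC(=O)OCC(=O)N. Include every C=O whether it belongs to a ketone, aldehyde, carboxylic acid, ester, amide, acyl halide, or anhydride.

CH(COCl): acyl halide, 1 C=O (running total 1).
CH(COOH): carboxylic acid, 1 C=O (running total 2).
CH(OCOCH3): ester, 1 C=O (running total 3).
CH(CONH2): amide, 1 C=O (running total 4).
CH(OCOCH3): ester, 1 C=O (running total 5).
CH2COOCH2: ester, 1 C=O (running total 6).
CONH2: amide, 1 C=O (running total 7).

7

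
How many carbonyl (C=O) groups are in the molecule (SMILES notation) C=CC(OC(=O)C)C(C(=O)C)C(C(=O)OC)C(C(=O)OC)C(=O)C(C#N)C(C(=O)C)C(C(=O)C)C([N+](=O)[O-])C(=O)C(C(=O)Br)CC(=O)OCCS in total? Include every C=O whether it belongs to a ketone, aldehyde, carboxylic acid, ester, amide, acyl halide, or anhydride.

CH(OCOCH3): ester, 1 C=O (running total 1).
CH(COCH3): ketone, 1 C=O (running total 2).
CH(COOCH3): ester, 1 C=O (running total 3).
CH(COOCH3): ester, 1 C=O (running total 4).
CO: ketone, 1 C=O (running total 5).
CH(COCH3): ketone, 1 C=O (running total 6).
CH(COCH3): ketone, 1 C=O (running total 7).
CO: ketone, 1 C=O (running total 8).
CH(COBr): acyl halide, 1 C=O (running total 9).
CH2COOCH2: ester, 1 C=O (running total 10).

10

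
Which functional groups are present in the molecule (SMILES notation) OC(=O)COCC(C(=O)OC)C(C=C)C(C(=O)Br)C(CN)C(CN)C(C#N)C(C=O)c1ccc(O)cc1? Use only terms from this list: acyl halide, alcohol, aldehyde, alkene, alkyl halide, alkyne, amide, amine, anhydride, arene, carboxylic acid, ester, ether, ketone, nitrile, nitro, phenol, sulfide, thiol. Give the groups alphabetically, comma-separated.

–COOH: carbonyl C bonded to –OH and C → carboxylic acid (the –OH is not a separate alcohol).
C–O–C with sp³ carbons on both sides and no adjacent C=O → ether.
pendant –COOCH3: carbonyl C bonded to C and –OCH3 → ester.
pendant –CH=CH2: C=C double bond → alkene.
pendant –C(=O)X: carbonyl C bonded to C and halogen → acyl halide.
pendant –CH2NH2: N on sp³ C, no adjacent C=O → amine.
pendant –CH2NH2: N on sp³ C, no adjacent C=O → amine.
pendant –C≡N: nitrile.
pendant –CHO: carbonyl C bonded to C and H → aldehyde.
–OH attached directly to an aromatic ring → phenol (not alcohol); the ring itself is an arene.

acyl halide, aldehyde, alkene, amine, arene, carboxylic acid, ester, ether, nitrile, phenol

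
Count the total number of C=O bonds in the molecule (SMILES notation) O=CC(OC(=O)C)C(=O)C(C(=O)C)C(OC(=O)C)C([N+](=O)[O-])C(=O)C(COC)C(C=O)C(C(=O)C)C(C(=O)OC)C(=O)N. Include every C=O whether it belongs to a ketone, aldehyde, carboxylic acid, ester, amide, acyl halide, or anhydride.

OHC: aldehyde, 1 C=O (running total 1).
CH(OCOCH3): ester, 1 C=O (running total 2).
CO: ketone, 1 C=O (running total 3).
CH(COCH3): ketone, 1 C=O (running total 4).
CH(OCOCH3): ester, 1 C=O (running total 5).
CO: ketone, 1 C=O (running total 6).
CH(CHO): aldehyde, 1 C=O (running total 7).
CH(COCH3): ketone, 1 C=O (running total 8).
CH(COOCH3): ester, 1 C=O (running total 9).
CONH2: amide, 1 C=O (running total 10).

10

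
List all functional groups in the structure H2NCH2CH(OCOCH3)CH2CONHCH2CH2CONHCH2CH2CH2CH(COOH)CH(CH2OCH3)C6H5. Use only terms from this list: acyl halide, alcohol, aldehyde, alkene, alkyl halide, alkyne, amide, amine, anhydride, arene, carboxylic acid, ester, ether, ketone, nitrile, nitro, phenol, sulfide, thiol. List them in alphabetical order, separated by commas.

amide, amine, arene, carboxylic acid, ester, ether

Reading the structure from left to right:
  H2NCH2: –NH2 on an sp³ carbon with no adjacent C=O → amine.
  CH(OCOCH3): pendant –OC(=O)CH3: an acyloxy group → ester.
  CH2CONHCH2: –C(=O)–N– linkage → amide (the N is not an amine).
  CH2CONHCH2: –C(=O)–N– linkage → amide (the N is not an amine).
  CH(COOH): pendant –COOH: carbonyl C bonded to C and –OH → carboxylic acid.
  CH(CH2OCH3): pendant –CH2OCH3: C–O–C linkage → ether.
  C6H5: –C6H5 phenyl ring → arene.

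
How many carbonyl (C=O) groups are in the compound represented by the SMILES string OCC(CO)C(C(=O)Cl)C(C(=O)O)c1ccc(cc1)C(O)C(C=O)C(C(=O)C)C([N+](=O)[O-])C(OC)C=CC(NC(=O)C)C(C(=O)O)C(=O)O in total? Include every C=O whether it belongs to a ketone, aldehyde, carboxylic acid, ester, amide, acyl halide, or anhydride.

CH(COCl): acyl halide, 1 C=O (running total 1).
CH(COOH): carboxylic acid, 1 C=O (running total 2).
CH(CHO): aldehyde, 1 C=O (running total 3).
CH(COCH3): ketone, 1 C=O (running total 4).
CH(NHCOCH3): amide, 1 C=O (running total 5).
CH(COOH): carboxylic acid, 1 C=O (running total 6).
COOH: carboxylic acid, 1 C=O (running total 7).

7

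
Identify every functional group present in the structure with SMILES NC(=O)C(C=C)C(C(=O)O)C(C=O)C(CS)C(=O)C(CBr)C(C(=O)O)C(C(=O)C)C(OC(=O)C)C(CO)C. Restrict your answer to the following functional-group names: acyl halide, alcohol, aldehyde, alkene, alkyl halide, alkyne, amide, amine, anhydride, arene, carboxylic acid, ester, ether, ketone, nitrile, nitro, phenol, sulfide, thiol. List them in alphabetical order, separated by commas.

alcohol, aldehyde, alkene, alkyl halide, amide, carboxylic acid, ester, ketone, thiol

–C(=O)NH2: carbonyl C bonded to C and to N → amide (the N is not a separate amine).
pendant –CH=CH2: C=C double bond → alkene.
pendant –COOH: carbonyl C bonded to C and –OH → carboxylic acid.
pendant –CHO: carbonyl C bonded to C and H → aldehyde.
pendant –CH2SH → thiol.
–C(=O)– with carbon on both sides → ketone.
pendant –CH2X: halogen on sp³ carbon → alkyl halide.
pendant –COOH: carbonyl C bonded to C and –OH → carboxylic acid.
pendant –COCH3: carbonyl C bonded to two carbons → ketone.
pendant –OC(=O)CH3: an acyloxy group → ester.
pendant –CH2OH on an sp³ backbone C → alcohol.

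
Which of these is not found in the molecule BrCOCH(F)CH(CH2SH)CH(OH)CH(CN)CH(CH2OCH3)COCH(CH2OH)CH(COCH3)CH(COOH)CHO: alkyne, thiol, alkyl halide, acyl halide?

thiol: present (CH(CH2SH) — pendant –CH2SH → thiol).
acyl halide: present (BrCO — –C(=O)Br: carbonyl C bonded to C and to a halogen → acyl halide (not alkyl halide)).
alkyl halide: present (CH(F) — halogen on an sp³ carbon → alkyl halide).
alkyne: absent. In CH(CN), the triple bond is C≡N, not C≡C, so it is a nitrile.

alkyne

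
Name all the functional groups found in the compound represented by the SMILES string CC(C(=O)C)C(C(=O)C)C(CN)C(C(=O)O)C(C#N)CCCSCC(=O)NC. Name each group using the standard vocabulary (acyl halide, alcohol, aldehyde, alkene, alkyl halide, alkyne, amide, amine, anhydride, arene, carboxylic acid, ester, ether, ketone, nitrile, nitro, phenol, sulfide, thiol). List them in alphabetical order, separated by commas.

amide, amine, carboxylic acid, ketone, nitrile, sulfide

Taking each segment in turn:
  CH(COCH3): pendant –COCH3: carbonyl C bonded to two carbons → ketone.
  CH(COCH3): pendant –COCH3: carbonyl C bonded to two carbons → ketone.
  CH(CH2NH2): pendant –CH2NH2: N on sp³ C, no adjacent C=O → amine.
  CH(COOH): pendant –COOH: carbonyl C bonded to C and –OH → carboxylic acid.
  CH(CN): pendant –C≡N: nitrile.
  CH2SCH2: C–S–C linkage → sulfide (thioether).
  CONHCH3: –C(=O)NHCH3: carbonyl C bonded to C and to N → amide (the N is not an amine).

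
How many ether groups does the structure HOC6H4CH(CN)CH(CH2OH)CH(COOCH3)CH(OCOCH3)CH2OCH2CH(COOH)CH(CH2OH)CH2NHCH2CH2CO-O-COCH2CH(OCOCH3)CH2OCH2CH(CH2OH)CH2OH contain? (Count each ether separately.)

2

Reading the structure from left to right:
  HOC6H4: –OH attached directly to an aromatic ring → phenol (not alcohol); the ring itself is an arene.
  CH(CN): pendant –C≡N: nitrile.
  CH(CH2OH): pendant –CH2OH on an sp³ backbone C → alcohol.
  CH(COOCH3): pendant –COOCH3: carbonyl C bonded to C and –OCH3 → ester.
  CH(OCOCH3): pendant –OC(=O)CH3: an acyloxy group → ester.
  CH2OCH2: C–O–C with sp³ carbons on both sides and no adjacent C=O → ether.
  CH(COOH): pendant –COOH: carbonyl C bonded to C and –OH → carboxylic acid.
  CH(CH2OH): pendant –CH2OH on an sp³ backbone C → alcohol.
  CH2NHCH2: C–N–C with sp³ carbons and no adjacent C=O → amine (secondary).
  CH2CO-O-COCH2: two acyl groups sharing one oxygen, –C(=O)–O–C(=O)– → anhydride.
  CH(OCOCH3): pendant –OC(=O)CH3: an acyloxy group → ester.
  CH2OCH2: C–O–C with sp³ carbons on both sides and no adjacent C=O → ether.
  CH(CH2OH): pendant –CH2OH on an sp³ backbone C → alcohol.
  CH2OH: –OH on an sp³ carbon → alcohol.
Ether appears at: CH2OCH2, CH2OCH2 → 2.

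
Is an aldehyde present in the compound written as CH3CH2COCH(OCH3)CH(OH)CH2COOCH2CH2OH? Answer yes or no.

no

–C(=O)– with carbon on both sides → ketone.
pendant –OCH3: C–O–C with sp³ C, no adjacent C=O → ether.
–OH on an sp³ carbon → alcohol (secondary).
–C(=O)–O–C with C on the carbonyl side → ester.
–OH on an sp³ carbon → alcohol.
In CO, the carbonyl carbon is bonded to two carbons, so it is a ketone, not an aldehyde.
The groups actually present are: alcohol, ester, ether, ketone.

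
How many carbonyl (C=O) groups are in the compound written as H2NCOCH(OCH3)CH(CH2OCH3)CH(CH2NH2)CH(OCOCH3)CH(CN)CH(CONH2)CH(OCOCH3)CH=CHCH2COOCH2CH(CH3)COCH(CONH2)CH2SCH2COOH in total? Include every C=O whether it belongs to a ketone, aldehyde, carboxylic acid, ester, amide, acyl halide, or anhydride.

8

H2NCO: amide, 1 C=O (running total 1).
CH(OCOCH3): ester, 1 C=O (running total 2).
CH(CONH2): amide, 1 C=O (running total 3).
CH(OCOCH3): ester, 1 C=O (running total 4).
CH2COOCH2: ester, 1 C=O (running total 5).
CO: ketone, 1 C=O (running total 6).
CH(CONH2): amide, 1 C=O (running total 7).
COOH: carboxylic acid, 1 C=O (running total 8).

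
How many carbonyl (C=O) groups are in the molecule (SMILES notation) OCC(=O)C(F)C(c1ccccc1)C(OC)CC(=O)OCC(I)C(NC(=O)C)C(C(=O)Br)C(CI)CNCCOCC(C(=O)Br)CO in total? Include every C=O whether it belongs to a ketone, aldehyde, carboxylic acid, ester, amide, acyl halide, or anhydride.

5

CO: ketone, 1 C=O (running total 1).
CH2COOCH2: ester, 1 C=O (running total 2).
CH(NHCOCH3): amide, 1 C=O (running total 3).
CH(COBr): acyl halide, 1 C=O (running total 4).
CH(COBr): acyl halide, 1 C=O (running total 5).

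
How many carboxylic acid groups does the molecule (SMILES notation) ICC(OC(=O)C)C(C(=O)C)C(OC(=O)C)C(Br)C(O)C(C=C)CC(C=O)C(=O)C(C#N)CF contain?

0

Taking each segment in turn:
  ICH2: halogen on an sp³ carbon → alkyl halide.
  CH(OCOCH3): pendant –OC(=O)CH3: an acyloxy group → ester.
  CH(COCH3): pendant –COCH3: carbonyl C bonded to two carbons → ketone.
  CH(OCOCH3): pendant –OC(=O)CH3: an acyloxy group → ester.
  CH(Br): halogen on an sp³ carbon → alkyl halide.
  CH(OH): –OH on an sp³ carbon → alcohol (secondary).
  CH(CH=CH2): pendant –CH=CH2: C=C double bond → alkene.
  CH(CHO): pendant –CHO: carbonyl C bonded to C and H → aldehyde.
  CO: –C(=O)– with carbon on both sides → ketone.
  CH(CN): pendant –C≡N: nitrile.
  CH2F: halogen on an sp³ carbon → alkyl halide.
No segment is a carboxylic acid: CH(OCOCH3) is ester, not carboxylic acid; CH(OCOCH3) is ester, not carboxylic acid; CH(OH) is alcohol, not carboxylic acid. → 0.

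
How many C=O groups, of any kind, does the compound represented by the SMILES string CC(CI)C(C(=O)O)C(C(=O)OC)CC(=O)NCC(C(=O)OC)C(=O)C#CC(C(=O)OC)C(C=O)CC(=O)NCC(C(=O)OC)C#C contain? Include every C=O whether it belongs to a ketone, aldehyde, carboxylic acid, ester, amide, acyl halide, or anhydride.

CH(COOH): carboxylic acid, 1 C=O (running total 1).
CH(COOCH3): ester, 1 C=O (running total 2).
CH2CONHCH2: amide, 1 C=O (running total 3).
CH(COOCH3): ester, 1 C=O (running total 4).
CO: ketone, 1 C=O (running total 5).
CH(COOCH3): ester, 1 C=O (running total 6).
CH(CHO): aldehyde, 1 C=O (running total 7).
CH2CONHCH2: amide, 1 C=O (running total 8).
CH(COOCH3): ester, 1 C=O (running total 9).

9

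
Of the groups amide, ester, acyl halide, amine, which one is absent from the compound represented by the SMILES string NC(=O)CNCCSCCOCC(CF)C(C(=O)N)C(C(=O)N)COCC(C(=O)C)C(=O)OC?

amide: present (H2NCO — –C(=O)NH2: carbonyl C bonded to C and to N → amide (the N is not a separate amine)).
ester: present (COOCH3 — –C(=O)OCH3: carbonyl C bonded to C and to –OCH3 → ester (not ketone + ether)).
amine: present (CH2NHCH2 — C–N–C with sp³ carbons and no adjacent C=O → amine (secondary)).
acyl halide: no segment matches this pattern.

acyl halide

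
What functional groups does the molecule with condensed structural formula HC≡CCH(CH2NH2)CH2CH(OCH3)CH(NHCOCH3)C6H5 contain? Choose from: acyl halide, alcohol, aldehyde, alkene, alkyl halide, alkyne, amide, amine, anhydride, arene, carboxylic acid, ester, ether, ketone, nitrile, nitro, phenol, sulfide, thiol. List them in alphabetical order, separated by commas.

C≡C triple bond → alkyne.
pendant –CH2NH2: N on sp³ C, no adjacent C=O → amine.
pendant –OCH3: C–O–C with sp³ C, no adjacent C=O → ether.
pendant –NHC(=O)CH3: N bonded to a carbonyl → amide (not amine).
–C6H5 phenyl ring → arene.

alkyne, amide, amine, arene, ether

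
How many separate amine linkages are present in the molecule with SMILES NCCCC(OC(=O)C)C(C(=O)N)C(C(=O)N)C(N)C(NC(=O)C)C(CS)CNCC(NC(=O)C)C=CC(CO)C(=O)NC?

3

Reading the structure from left to right:
  H2NCH2: –NH2 on an sp³ carbon with no adjacent C=O → amine.
  CH(OCOCH3): pendant –OC(=O)CH3: an acyloxy group → ester.
  CH(CONH2): pendant –CONH2: carbonyl C bonded to C and N → amide.
  CH(CONH2): pendant –CONH2: carbonyl C bonded to C and N → amide.
  CH(NH2): –NH2 on an sp³ carbon with no adjacent C=O → amine.
  CH(NHCOCH3): pendant –NHC(=O)CH3: N bonded to a carbonyl → amide (not amine).
  CH(CH2SH): pendant –CH2SH → thiol.
  CH2NHCH2: C–N–C with sp³ carbons and no adjacent C=O → amine (secondary).
  CH(NHCOCH3): pendant –NHC(=O)CH3: N bonded to a carbonyl → amide (not amine).
  CH=CH: C=C double bond → alkene.
  CH(CH2OH): pendant –CH2OH on an sp³ backbone C → alcohol.
  CONHCH3: –C(=O)NHCH3: carbonyl C bonded to C and to N → amide (the N is not an amine).
Amine appears at: H2NCH2, CH(NH2), CH2NHCH2 → 3.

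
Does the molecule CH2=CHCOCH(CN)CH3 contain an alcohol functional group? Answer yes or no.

no

C=C double bond → alkene.
–C(=O)– with carbon on both sides → ketone.
pendant –C≡N: nitrile.
The groups actually present are: alkene, ketone, nitrile.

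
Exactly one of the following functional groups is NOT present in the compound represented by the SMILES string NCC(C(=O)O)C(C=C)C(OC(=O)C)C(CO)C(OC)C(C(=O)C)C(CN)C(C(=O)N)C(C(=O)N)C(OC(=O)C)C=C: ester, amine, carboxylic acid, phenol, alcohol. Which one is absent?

amine: present (H2NCH2 — –NH2 on an sp³ carbon with no adjacent C=O → amine).
alcohol: present (CH(CH2OH) — pendant –CH2OH on an sp³ backbone C → alcohol).
carboxylic acid: present (CH(COOH) — pendant –COOH: carbonyl C bonded to C and –OH → carboxylic acid).
ester: present (CH(OCOCH3) — pendant –OC(=O)CH3: an acyloxy group → ester).
phenol: absent. In CH(CH2OH), the –OH is on an sp³ carbon, not on an aromatic ring, so it is an alcohol.

phenol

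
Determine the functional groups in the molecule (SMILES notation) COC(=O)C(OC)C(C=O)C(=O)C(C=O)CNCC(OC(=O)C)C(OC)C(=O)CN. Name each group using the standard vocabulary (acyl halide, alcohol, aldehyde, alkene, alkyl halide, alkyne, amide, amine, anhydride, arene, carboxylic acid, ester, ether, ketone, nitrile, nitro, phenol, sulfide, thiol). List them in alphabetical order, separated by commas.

CH3O–C(=O)–: carbonyl C bonded to C and to –OCH3 → ester (not ketone + ether).
pendant –OCH3: C–O–C with sp³ C, no adjacent C=O → ether.
pendant –CHO: carbonyl C bonded to C and H → aldehyde.
–C(=O)– with carbon on both sides → ketone.
pendant –CHO: carbonyl C bonded to C and H → aldehyde.
C–N–C with sp³ carbons and no adjacent C=O → amine (secondary).
pendant –OC(=O)CH3: an acyloxy group → ester.
pendant –OCH3: C–O–C with sp³ C, no adjacent C=O → ether.
–C(=O)– with carbon on both sides → ketone.
–NH2 on an sp³ carbon with no adjacent C=O → amine.

aldehyde, amine, ester, ether, ketone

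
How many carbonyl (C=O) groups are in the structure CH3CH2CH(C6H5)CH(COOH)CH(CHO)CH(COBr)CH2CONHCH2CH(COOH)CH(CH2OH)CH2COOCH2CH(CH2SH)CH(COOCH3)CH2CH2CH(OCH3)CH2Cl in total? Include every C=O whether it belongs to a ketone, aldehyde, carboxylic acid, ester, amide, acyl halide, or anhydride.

7

CH(COOH): carboxylic acid, 1 C=O (running total 1).
CH(CHO): aldehyde, 1 C=O (running total 2).
CH(COBr): acyl halide, 1 C=O (running total 3).
CH2CONHCH2: amide, 1 C=O (running total 4).
CH(COOH): carboxylic acid, 1 C=O (running total 5).
CH2COOCH2: ester, 1 C=O (running total 6).
CH(COOCH3): ester, 1 C=O (running total 7).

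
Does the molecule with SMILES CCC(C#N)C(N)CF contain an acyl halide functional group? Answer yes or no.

pendant –C≡N: nitrile.
–NH2 on an sp³ carbon with no adjacent C=O → amine.
halogen on an sp³ carbon → alkyl halide.
The groups actually present are: alkyl halide, amine, nitrile.

no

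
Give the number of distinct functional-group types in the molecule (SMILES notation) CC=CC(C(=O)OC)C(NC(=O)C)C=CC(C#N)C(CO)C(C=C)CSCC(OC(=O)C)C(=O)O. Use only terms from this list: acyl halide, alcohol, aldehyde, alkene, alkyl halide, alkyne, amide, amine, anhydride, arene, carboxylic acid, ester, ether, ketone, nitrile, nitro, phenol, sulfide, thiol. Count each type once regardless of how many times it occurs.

C=C double bond → alkene.
pendant –COOCH3: carbonyl C bonded to C and –OCH3 → ester.
pendant –NHC(=O)CH3: N bonded to a carbonyl → amide (not amine).
C=C double bond → alkene.
pendant –C≡N: nitrile.
pendant –CH2OH on an sp³ backbone C → alcohol.
pendant –CH=CH2: C=C double bond → alkene.
C–S–C linkage → sulfide (thioether).
pendant –OC(=O)CH3: an acyloxy group → ester.
–COOH: carbonyl C bonded to –OH and C → carboxylic acid (the –OH is not a separate alcohol).
Distinct types present: alcohol, alkene, amide, carboxylic acid, ester, nitrile, sulfide.

7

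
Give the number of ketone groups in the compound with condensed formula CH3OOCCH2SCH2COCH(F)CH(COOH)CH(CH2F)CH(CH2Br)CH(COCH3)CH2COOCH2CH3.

Reading the structure from left to right:
  CH3OOC: CH3O–C(=O)–: carbonyl C bonded to C and to –OCH3 → ester (not ketone + ether).
  CH2SCH2: C–S–C linkage → sulfide (thioether).
  CO: –C(=O)– with carbon on both sides → ketone.
  CH(F): halogen on an sp³ carbon → alkyl halide.
  CH(COOH): pendant –COOH: carbonyl C bonded to C and –OH → carboxylic acid.
  CH(CH2F): pendant –CH2X: halogen on sp³ carbon → alkyl halide.
  CH(CH2Br): pendant –CH2X: halogen on sp³ carbon → alkyl halide.
  CH(COCH3): pendant –COCH3: carbonyl C bonded to two carbons → ketone.
  CH2COOCH2: –C(=O)–O–C with C on the carbonyl side → ester.
Ketone appears at: CO, CH(COCH3) → 2.

2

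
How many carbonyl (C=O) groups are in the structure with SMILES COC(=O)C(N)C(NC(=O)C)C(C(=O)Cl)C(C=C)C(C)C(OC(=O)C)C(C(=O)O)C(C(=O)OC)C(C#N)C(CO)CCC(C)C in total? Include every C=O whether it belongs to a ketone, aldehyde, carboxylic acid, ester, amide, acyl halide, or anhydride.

CH3OOC: ester, 1 C=O (running total 1).
CH(NHCOCH3): amide, 1 C=O (running total 2).
CH(COCl): acyl halide, 1 C=O (running total 3).
CH(OCOCH3): ester, 1 C=O (running total 4).
CH(COOH): carboxylic acid, 1 C=O (running total 5).
CH(COOCH3): ester, 1 C=O (running total 6).

6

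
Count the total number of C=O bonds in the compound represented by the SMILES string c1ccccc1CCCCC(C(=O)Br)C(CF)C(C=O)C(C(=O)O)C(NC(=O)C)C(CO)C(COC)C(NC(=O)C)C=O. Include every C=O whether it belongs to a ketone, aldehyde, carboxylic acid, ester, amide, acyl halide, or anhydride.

CH(COBr): acyl halide, 1 C=O (running total 1).
CH(CHO): aldehyde, 1 C=O (running total 2).
CH(COOH): carboxylic acid, 1 C=O (running total 3).
CH(NHCOCH3): amide, 1 C=O (running total 4).
CH(NHCOCH3): amide, 1 C=O (running total 5).
CHO: aldehyde, 1 C=O (running total 6).

6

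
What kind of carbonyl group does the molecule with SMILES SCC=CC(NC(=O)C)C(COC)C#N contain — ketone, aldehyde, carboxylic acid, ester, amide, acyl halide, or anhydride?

The carbonyl is in the CH(NHCOCH3) segment: pendant –NHC(=O)CH3: N bonded to a carbonyl → amide (not amine).

amide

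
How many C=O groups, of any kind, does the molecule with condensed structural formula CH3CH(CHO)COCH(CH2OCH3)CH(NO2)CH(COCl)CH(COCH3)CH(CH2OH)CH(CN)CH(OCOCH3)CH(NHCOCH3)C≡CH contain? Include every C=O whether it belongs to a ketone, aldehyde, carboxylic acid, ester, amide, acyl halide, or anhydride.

CH(CHO): aldehyde, 1 C=O (running total 1).
CO: ketone, 1 C=O (running total 2).
CH(COCl): acyl halide, 1 C=O (running total 3).
CH(COCH3): ketone, 1 C=O (running total 4).
CH(OCOCH3): ester, 1 C=O (running total 5).
CH(NHCOCH3): amide, 1 C=O (running total 6).

6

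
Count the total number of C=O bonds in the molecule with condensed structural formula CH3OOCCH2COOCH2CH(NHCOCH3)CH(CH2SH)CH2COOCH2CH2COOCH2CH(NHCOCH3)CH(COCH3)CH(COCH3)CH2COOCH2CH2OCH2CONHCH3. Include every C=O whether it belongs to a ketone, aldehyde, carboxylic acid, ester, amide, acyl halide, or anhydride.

CH3OOC: ester, 1 C=O (running total 1).
CH2COOCH2: ester, 1 C=O (running total 2).
CH(NHCOCH3): amide, 1 C=O (running total 3).
CH2COOCH2: ester, 1 C=O (running total 4).
CH2COOCH2: ester, 1 C=O (running total 5).
CH(NHCOCH3): amide, 1 C=O (running total 6).
CH(COCH3): ketone, 1 C=O (running total 7).
CH(COCH3): ketone, 1 C=O (running total 8).
CH2COOCH2: ester, 1 C=O (running total 9).
CONHCH3: amide, 1 C=O (running total 10).

10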